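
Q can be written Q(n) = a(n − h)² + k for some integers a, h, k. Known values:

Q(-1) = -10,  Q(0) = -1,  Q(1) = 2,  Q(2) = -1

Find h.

First differences 9, 3, -3; second difference -6 = 2a, so a = -3.
Expanding, the n-coefficient is −2ah = 6h; matching it to the data gives h = 1, and then k = 2.
So Q(n) = -3(n − 1)² + 2.
Hence h = 1.

1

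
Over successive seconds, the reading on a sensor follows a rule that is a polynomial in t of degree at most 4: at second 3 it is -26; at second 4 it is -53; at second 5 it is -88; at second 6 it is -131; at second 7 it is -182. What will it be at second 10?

Write the value at t as s(t).
First differences: -27, -35, -43, -51. Second differences: -8, -8, -8.
Level-2 differences are constant, so s has degree 2.
Fitting a degree-2 polynomial gives s(t) = -4t² + t + 7.
Then s(10) = -383.

-383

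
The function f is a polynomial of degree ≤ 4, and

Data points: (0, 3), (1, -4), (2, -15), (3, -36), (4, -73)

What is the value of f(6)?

-219

First differences: -7, -11, -21, -37. Second differences: -4, -10, -16. Third differences: -6, -6.
Level-3 differences are constant, so f has degree 3.
Fitting a degree-3 polynomial gives f(n) = -n³ + n² - 7n + 3.
Then f(6) = -219.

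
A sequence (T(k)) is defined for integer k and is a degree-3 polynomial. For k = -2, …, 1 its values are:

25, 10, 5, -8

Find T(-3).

Write T(k) = ak³ + bk² + ck + d; the 4 given values yield a linear system in the 4 coefficients.
Solving, T(k) = -3k³ - 4k² - 6k + 5.
Then T(-3) = 68.

68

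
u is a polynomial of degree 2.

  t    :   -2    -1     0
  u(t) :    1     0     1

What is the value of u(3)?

Write u(t) = at² + bt + c; the 3 given values yield a linear system in the 3 coefficients.
Solving, u(t) = t² + 2t + 1.
Then u(3) = 16.

16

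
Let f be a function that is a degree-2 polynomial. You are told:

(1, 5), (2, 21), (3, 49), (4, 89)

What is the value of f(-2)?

First differences: 16, 28, 40. Second differences: 12, 12.
Level-2 differences are constant, so f has degree 2.
Fitting a degree-2 polynomial gives f(k) = 6k² - 2k + 1.
Then f(-2) = 29.

29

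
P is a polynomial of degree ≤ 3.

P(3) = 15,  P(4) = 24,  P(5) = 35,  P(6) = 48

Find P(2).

8

Write P(m) = am³ + bm² + cm + d; the 4 given values yield a linear system in the 4 coefficients.
Solving, the leading coefficient vanishes, and P(m) = m² + 2m.
Then P(2) = 8.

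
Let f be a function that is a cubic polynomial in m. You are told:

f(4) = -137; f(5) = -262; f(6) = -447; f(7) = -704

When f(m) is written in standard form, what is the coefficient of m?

-3

Write f(m) = am³ + bm² + cm + d; the 4 given values yield a linear system in the 4 coefficients.
Solving, f(m) = -2m³ - 3m + 3.
The coefficient of m is -3.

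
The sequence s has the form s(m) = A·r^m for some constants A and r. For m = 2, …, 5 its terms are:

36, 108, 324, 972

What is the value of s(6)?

Consecutive ratio: 108/36 = 3, and 324/108 = 3, so r = 3.
Then A·3^2 = 36 gives A = 4, and s(m) = 4·3^m.
s(6) = 4·3^6 = 2916.

2916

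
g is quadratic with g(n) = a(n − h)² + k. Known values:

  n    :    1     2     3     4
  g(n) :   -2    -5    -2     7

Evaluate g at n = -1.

First differences -3, 3, 9; second difference 6 = 2a, so a = 3.
Expanding, the n-coefficient is −2ah = -6h; matching it to the data gives h = 2, and then k = -5.
So g(n) = 3(n − 2)² − 5.
g(-1) = 3·(-3)² − 5 = 22.

22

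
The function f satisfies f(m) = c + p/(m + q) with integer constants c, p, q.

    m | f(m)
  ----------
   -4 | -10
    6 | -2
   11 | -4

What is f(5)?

-1

(f(m) − c)(m + q) = p for each data point; the three points give a linear system in c and q, then p follows.
Solving: c = -6, q = -1, p = 20, so f(m) = -6 + 20/(m − 1).
Then f(5) = -6 + 20/4 = -1.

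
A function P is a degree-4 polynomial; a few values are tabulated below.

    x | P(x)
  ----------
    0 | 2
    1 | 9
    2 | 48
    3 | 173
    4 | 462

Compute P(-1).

-3

Write P(x) = ax^4 + bx³ + cx² + dx + e; the 5 given values yield a linear system in the 5 coefficients.
Solving, P(x) = x^4 + 3x³ + 3x + 2.
Then P(-1) = -3.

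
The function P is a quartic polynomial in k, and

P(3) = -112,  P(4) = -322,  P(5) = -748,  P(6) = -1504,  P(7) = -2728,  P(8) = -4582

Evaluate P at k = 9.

Write P(k) = ak^4 + bk³ + ck² + dk + e; the 6 given values yield a linear system in the 5 coefficients.
Solving, P(k) = -k^4 - k³ + k² - 5k + 2.
Then P(9) = -7252.

-7252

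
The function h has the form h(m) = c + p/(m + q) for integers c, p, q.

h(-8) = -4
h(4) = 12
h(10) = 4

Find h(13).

(h(m) − c)(m + q) = p for each data point; the three points give a linear system in c and q, then p follows.
Solving: c = 0, q = -1, p = 36, so h(m) = 36/(m − 1).
Then h(13) = 0 + 36/12 = 3.

3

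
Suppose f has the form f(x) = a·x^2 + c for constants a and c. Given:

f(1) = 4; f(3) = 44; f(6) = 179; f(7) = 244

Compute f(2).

19

From f(1) = 4 and f(3) = 44: 1a + c = 4 and 9a + c = 44.
Subtracting: 8a = 40, so a = 5; then c = 4 − 5·1 = -1.
So f(x) = 5x² − 1, and f(2) = 19.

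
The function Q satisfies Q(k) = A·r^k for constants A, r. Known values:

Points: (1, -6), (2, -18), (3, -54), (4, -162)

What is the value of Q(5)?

Consecutive ratio: -18/(-6) = 3, and -54/(-18) = 3, so r = 3.
Then A·3^1 = -6 gives A = -2, and Q(k) = -2·3^k.
Q(5) = -2·3^5 = -486.

-486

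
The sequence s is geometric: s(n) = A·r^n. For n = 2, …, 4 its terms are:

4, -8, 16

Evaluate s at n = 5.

Consecutive ratio: -8/4 = -2, and 16/(-8) = -2, so r = -2.
Then A·(-2)^2 = 4 gives A = 1, and s(n) = 1·(-2)^n.
s(5) = 1·(-2)^5 = -32.

-32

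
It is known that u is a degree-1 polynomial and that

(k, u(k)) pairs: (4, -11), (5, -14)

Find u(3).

-8

Write u(k) = ak + b; the 2 given values yield a linear system in the 2 coefficients.
Solving, u(k) = -3k + 1.
Then u(3) = -8.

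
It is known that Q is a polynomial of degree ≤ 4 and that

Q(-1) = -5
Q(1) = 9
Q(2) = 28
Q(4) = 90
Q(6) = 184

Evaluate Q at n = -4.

Write Q(n) = an^4 + bn³ + cn² + dn + e; the 5 given values yield a linear system in the 5 coefficients.
Solving, the top 2 coefficients vanish, and Q(n) = 4n² + 7n - 2.
Then Q(-4) = 34.

34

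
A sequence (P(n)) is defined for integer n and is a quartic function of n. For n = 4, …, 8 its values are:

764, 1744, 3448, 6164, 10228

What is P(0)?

Write P(n) = an^4 + bn³ + cn² + dn + e; the 5 given values yield a linear system in the 5 coefficients.
Solving, P(n) = 2n^4 + 4n³ - 2n + 4.
The constant term is P(0) = 4.

4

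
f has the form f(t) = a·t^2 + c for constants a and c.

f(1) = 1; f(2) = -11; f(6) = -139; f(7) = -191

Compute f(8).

From f(1) = 1 and f(2) = -11: 1a + c = 1 and 4a + c = -11.
Subtracting: 3a = -12, so a = -4; then c = 1 − (-4)·1 = 5.
So f(t) = -4t² + 5, and f(8) = -251.

-251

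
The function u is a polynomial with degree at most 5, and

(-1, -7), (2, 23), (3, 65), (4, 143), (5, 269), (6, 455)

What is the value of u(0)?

Write u(k) = ak^5 + bk^4 + ck³ + dk² + ek + p; the 6 given values yield a linear system in the 6 coefficients.
Solving, the top 2 coefficients vanish, and u(k) = 2k³ + 4k - 1.
Then u(0) = -1.

-1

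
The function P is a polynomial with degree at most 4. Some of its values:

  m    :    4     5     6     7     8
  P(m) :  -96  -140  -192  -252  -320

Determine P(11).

-572

First differences: -44, -52, -60, -68. Second differences: -8, -8, -8.
Level-2 differences are constant, so P has degree 2.
Fitting a degree-2 polynomial gives P(m) = -4m² - 8m.
Then P(11) = -572.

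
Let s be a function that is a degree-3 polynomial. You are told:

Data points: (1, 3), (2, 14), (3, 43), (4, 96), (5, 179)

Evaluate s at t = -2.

18

First differences: 11, 29, 53, 83. Second differences: 18, 24, 30. Third differences: 6, 6.
Level-3 differences are constant, so s has degree 3.
Fitting a degree-3 polynomial gives s(t) = t³ + 3t² - 5t + 4.
Then s(-2) = 18.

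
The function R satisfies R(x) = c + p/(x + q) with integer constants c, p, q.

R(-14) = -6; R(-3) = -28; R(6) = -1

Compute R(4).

(R(x) − c)(x + q) = p for each data point; the three points give a linear system in c and q, then p follows.
Solving: c = -4, q = 2, p = 24, so R(x) = -4 + 24/(x + 2).
Then R(4) = -4 + 24/6 = 0.

0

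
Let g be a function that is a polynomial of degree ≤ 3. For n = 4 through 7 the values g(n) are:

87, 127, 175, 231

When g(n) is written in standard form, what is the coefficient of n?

4

Write g(n) = an³ + bn² + cn + d; the 4 given values yield a linear system in the 4 coefficients.
Solving, the leading coefficient vanishes, and g(n) = 4n² + 4n + 7.
The coefficient of n is 4.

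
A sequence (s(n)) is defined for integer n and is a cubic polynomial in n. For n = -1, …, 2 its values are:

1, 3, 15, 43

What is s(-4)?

-5

Write s(n) = an³ + bn² + cn + d; the 4 given values yield a linear system in the 4 coefficients.
Solving, s(n) = n³ + 5n² + 6n + 3.
Then s(-4) = -5.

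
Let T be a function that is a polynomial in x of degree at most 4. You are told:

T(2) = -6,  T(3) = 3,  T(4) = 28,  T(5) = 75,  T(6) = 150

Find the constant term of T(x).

0

Write T(x) = ax^4 + bx³ + cx² + dx + e; the 5 given values yield a linear system in the 5 coefficients.
Solving, the leading coefficient vanishes, and T(x) = x³ - x² - 5x.
The constant term is T(0) = 0.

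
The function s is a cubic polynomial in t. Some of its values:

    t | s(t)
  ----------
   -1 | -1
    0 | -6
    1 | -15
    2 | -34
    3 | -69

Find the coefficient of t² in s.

-2

First differences: -5, -9, -19, -35. Second differences: -4, -10, -16. Third differences: -6, -6.
Level-3 differences are constant, so s has degree 3.
Fitting a degree-3 polynomial gives s(t) = -t³ - 2t² - 6t - 6.
The coefficient of t² is -2.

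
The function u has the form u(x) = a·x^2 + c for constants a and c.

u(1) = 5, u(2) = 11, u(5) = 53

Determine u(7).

101

From u(1) = 5 and u(2) = 11: 1a + c = 5 and 4a + c = 11.
Subtracting: 3a = 6, so a = 2; then c = 5 − 2·1 = 3.
So u(x) = 2x² + 3, and u(7) = 101.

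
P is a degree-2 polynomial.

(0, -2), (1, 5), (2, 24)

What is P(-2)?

20

Write P(k) = ak² + bk + c; the 3 given values yield a linear system in the 3 coefficients.
Solving, P(k) = 6k² + k - 2.
Then P(-2) = 20.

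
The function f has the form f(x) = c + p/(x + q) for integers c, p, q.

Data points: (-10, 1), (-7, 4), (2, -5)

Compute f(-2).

-11

(f(x) − c)(x + q) = p for each data point; the three points give a linear system in c and q, then p follows.
Solving: c = -2, q = 4, p = -18, so f(x) = -2 − 18/(x + 4).
Then f(-2) = -2 − 18/2 = -11.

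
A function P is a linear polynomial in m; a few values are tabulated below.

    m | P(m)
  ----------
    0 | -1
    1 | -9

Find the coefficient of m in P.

-8

Write P(m) = am + b; the 2 given values yield a linear system in the 2 coefficients.
Solving, P(m) = -8m - 1.
The coefficient of m is -8.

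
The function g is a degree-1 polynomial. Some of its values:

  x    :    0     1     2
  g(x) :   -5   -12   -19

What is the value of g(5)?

-40

First differences: -7, -7.
Level-1 differences are constant, so g has degree 1.
Fitting a degree-1 polynomial gives g(x) = -7x - 5.
Then g(5) = -40.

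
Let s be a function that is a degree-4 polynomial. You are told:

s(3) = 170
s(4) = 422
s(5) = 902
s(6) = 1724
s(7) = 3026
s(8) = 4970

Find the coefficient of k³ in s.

1

First differences: 252, 480, 822, 1302, 1944. Second differences: 228, 342, 480, 642. Third differences: 114, 138, 162. Fourth differences: 24, 24.
Level-4 differences are constant, so s has degree 4.
Fitting a degree-4 polynomial gives s(k) = k^4 + k³ + 5k² + 5k + 2.
The coefficient of k³ is 1.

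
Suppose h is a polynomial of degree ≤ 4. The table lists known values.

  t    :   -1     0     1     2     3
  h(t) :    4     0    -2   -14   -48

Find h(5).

-230

First differences: -4, -2, -12, -34. Second differences: 2, -10, -22. Third differences: -12, -12.
Level-3 differences are constant, so h has degree 3.
Fitting a degree-3 polynomial gives h(t) = -2t³ + t² - t.
Then h(5) = -230.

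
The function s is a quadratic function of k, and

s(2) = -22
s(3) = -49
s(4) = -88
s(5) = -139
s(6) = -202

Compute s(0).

-4

First differences: -27, -39, -51, -63. Second differences: -12, -12, -12.
Level-2 differences are constant, so s has degree 2.
Fitting a degree-2 polynomial gives s(k) = -6k² + 3k - 4.
Then s(0) = -4.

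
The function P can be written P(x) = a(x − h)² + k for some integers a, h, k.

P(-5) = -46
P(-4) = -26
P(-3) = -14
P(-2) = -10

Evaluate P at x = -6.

First differences 20, 12, 4; second difference -8 = 2a, so a = -4.
Expanding, the x-coefficient is −2ah = 8h; matching it to the data gives h = -2, and then k = -10.
So P(x) = -4(x + 2)² − 10.
P(-6) = -4·(-4)² − 10 = -74.

-74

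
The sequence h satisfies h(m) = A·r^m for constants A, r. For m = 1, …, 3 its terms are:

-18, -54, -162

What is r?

3

Consecutive ratio: -54/(-18) = 3, and -162/(-54) = 3, so r = 3.
Then A·3^1 = -18 gives A = -6, and h(m) = -6·3^m.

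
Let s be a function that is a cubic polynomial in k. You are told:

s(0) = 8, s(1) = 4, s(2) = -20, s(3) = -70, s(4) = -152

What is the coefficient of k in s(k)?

4

Write s(k) = ak³ + bk² + ck + d; the 5 given values yield a linear system in the 4 coefficients.
Solving, s(k) = -k³ - 7k² + 4k + 8.
The coefficient of k is 4.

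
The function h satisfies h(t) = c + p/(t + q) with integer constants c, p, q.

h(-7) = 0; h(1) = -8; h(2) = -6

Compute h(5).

-4

(h(t) − c)(t + q) = p for each data point; the three points give a linear system in c and q, then p follows.
Solving: c = -2, q = 1, p = -12, so h(t) = -2 − 12/(t + 1).
Then h(5) = -2 − 12/6 = -4.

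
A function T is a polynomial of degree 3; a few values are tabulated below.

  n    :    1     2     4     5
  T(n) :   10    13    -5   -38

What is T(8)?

-305

Write T(n) = an³ + bn² + cn + d; the 4 given values yield a linear system in the 4 coefficients.
Solving, T(n) = -n³ + 3n² + n + 7.
Then T(8) = -305.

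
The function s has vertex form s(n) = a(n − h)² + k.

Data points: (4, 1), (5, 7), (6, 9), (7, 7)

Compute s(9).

-9

First differences 6, 2, -2; second difference -4 = 2a, so a = -2.
Expanding, the n-coefficient is −2ah = 4h; matching it to the data gives h = 6, and then k = 9.
So s(n) = -2(n − 6)² + 9.
s(9) = -2·3² + 9 = -9.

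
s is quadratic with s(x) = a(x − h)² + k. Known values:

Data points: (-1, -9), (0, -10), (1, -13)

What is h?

-1

First differences -1, -3; second difference -2 = 2a, so a = -1.
Expanding, the x-coefficient is −2ah = 2h; matching it to the data gives h = -1, and then k = -9.
So s(x) = -1(x + 1)² − 9.
Hence h = -1.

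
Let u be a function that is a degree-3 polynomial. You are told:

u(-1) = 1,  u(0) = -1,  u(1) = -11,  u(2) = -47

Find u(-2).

Write u(m) = am³ + bm² + cm + d; the 4 given values yield a linear system in the 4 coefficients.
Solving, u(m) = -3m³ - 4m² - 3m - 1.
Then u(-2) = 13.

13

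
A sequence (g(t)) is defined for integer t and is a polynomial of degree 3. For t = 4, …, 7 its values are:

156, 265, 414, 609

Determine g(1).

9

Write g(t) = at³ + bt² + ct + d; the 4 given values yield a linear system in the 4 coefficients.
Solving, g(t) = t³ + 5t² + 3t.
Then g(1) = 9.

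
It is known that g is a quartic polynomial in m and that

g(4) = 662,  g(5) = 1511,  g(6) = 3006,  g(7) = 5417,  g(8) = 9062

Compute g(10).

21566

Write g(m) = am^4 + bm³ + cm² + dm + e; the 5 given values yield a linear system in the 5 coefficients.
Solving, g(m) = 2m^4 + m³ + 6m² - 4m + 6.
Then g(10) = 21566.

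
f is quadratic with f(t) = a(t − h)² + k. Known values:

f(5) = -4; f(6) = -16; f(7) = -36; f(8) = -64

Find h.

4

First differences -12, -20, -28; second difference -8 = 2a, so a = -4.
Expanding, the t-coefficient is −2ah = 8h; matching it to the data gives h = 4, and then k = 0.
So f(t) = -4(t − 4)² + 0.
Hence h = 4.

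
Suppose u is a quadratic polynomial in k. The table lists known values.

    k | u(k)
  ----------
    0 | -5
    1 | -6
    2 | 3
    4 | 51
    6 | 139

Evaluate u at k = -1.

6

Write u(k) = ak² + bk + c; the 5 given values yield a linear system in the 3 coefficients.
Solving, u(k) = 5k² - 6k - 5.
Then u(-1) = 6.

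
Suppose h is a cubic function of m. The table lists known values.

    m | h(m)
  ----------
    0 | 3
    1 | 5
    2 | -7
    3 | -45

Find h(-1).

Write h(m) = am³ + bm² + cm + d; the 4 given values yield a linear system in the 4 coefficients.
Solving, h(m) = -2m³ - m² + 5m + 3.
Then h(-1) = -1.

-1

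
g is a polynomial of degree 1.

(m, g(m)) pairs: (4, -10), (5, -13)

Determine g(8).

Write g(m) = am + b; the 2 given values yield a linear system in the 2 coefficients.
Solving, g(m) = -3m + 2.
Then g(8) = -22.

-22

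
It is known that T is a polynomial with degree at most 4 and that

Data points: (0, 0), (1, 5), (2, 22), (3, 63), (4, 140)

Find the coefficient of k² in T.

0

Write T(k) = ak^4 + bk³ + ck² + dk + e; the 5 given values yield a linear system in the 5 coefficients.
Solving, the leading coefficient vanishes, and T(k) = 2k³ + 3k.
The coefficient of k² is 0.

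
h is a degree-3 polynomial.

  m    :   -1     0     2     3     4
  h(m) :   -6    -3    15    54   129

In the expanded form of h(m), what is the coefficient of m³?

2

Write h(m) = am³ + bm² + cm + d; the 5 given values yield a linear system in the 4 coefficients.
Solving, h(m) = 2m³ + m - 3.
The coefficient of m³ is 2.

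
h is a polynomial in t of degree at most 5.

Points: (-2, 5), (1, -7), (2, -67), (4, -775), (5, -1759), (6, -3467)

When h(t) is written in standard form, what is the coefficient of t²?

0

Write h(t) = at^5 + bt^4 + ct³ + dt² + et + p; the 6 given values yield a linear system in the 6 coefficients.
Solving, the leading coefficient vanishes, and h(t) = -2t^4 - 4t³ - 2t + 1.
The coefficient of t² is 0.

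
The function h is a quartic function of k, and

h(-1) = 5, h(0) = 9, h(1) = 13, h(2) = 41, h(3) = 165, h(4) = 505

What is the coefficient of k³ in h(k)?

0

First differences: 4, 4, 28, 124, 340. Second differences: 0, 24, 96, 216. Third differences: 24, 72, 120. Fourth differences: 48, 48.
Level-4 differences are constant, so h has degree 4.
Fitting a degree-4 polynomial gives h(k) = 2k^4 - 2k² + 4k + 9.
The coefficient of k³ is 0.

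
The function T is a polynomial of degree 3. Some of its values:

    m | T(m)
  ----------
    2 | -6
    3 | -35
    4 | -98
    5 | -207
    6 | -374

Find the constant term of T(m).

Write T(m) = am³ + bm² + cm + d; the 5 given values yield a linear system in the 4 coefficients.
Solving, T(m) = -2m³ + m² + 4m - 2.
The constant term is T(0) = -2.

-2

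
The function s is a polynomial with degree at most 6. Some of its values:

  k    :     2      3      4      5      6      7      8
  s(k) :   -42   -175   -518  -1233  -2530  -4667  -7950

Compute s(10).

First differences: -133, -343, -715, -1297, -2137, -3283. Second differences: -210, -372, -582, -840, -1146. Third differences: -162, -210, -258, -306. Fourth differences: -48, -48, -48.
Level-4 differences are constant, so s has degree 4.
Fitting a degree-4 polynomial gives s(k) = -2k^4 + k³ - 4k² - 2k + 2.
Then s(10) = -19418.

-19418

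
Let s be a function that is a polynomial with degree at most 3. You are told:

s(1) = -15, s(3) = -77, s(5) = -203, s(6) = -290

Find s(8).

Write s(x) = ax³ + bx² + cx + d; the 4 given values yield a linear system in the 4 coefficients.
Solving, the leading coefficient vanishes, and s(x) = -8x² + x - 8.
Then s(8) = -512.

-512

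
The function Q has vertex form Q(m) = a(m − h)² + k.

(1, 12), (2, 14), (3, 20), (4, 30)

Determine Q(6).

First differences 2, 6, 10; second difference 4 = 2a, so a = 2.
Expanding, the m-coefficient is −2ah = -4h; matching it to the data gives h = 1, and then k = 12.
So Q(m) = 2(m − 1)² + 12.
Q(6) = 2·5² + 12 = 62.

62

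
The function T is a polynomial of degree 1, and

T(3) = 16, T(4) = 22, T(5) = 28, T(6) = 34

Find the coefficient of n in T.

First differences: 6, 6, 6.
Level-1 differences are constant, so T has degree 1.
Fitting a degree-1 polynomial gives T(n) = 6n - 2.
The coefficient of n is 6.

6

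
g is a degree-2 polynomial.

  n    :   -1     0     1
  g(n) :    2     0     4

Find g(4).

52

Write g(n) = an² + bn + c; the 3 given values yield a linear system in the 3 coefficients.
Solving, g(n) = 3n² + n.
Then g(4) = 52.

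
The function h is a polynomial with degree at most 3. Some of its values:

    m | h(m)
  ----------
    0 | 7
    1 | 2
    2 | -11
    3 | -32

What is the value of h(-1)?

4

Write h(m) = am³ + bm² + cm + d; the 4 given values yield a linear system in the 4 coefficients.
Solving, the leading coefficient vanishes, and h(m) = -4m² - m + 7.
Then h(-1) = 4.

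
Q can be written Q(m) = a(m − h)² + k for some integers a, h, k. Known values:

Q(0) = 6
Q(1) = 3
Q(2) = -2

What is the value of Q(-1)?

7

First differences -3, -5; second difference -2 = 2a, so a = -1.
Expanding, the m-coefficient is −2ah = 2h; matching it to the data gives h = -1, and then k = 7.
So Q(m) = -1(m + 1)² + 7.
Q(-1) = -1·0² + 7 = 7.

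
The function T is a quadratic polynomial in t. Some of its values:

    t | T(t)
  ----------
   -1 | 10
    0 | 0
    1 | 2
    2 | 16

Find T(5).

130

First differences: -10, 2, 14. Second differences: 12, 12.
Level-2 differences are constant, so T has degree 2.
Fitting a degree-2 polynomial gives T(t) = 6t² - 4t.
Then T(5) = 130.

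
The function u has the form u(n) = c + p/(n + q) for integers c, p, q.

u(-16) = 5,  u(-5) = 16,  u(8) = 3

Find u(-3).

-8

(u(n) − c)(n + q) = p for each data point; the three points give a linear system in c and q, then p follows.
Solving: c = 4, q = 4, p = -12, so u(n) = 4 − 12/(n + 4).
Then u(-3) = 4 − 12/1 = -8.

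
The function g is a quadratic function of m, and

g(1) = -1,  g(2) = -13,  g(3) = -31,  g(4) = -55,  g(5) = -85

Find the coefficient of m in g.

-3

First differences: -12, -18, -24, -30. Second differences: -6, -6, -6.
Level-2 differences are constant, so g has degree 2.
Fitting a degree-2 polynomial gives g(m) = -3m² - 3m + 5.
The coefficient of m is -3.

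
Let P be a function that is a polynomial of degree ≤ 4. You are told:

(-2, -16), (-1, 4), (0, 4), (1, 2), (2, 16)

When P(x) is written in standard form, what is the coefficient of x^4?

0

First differences: 20, 0, -2, 14. Second differences: -20, -2, 16. Third differences: 18, 18.
Level-3 differences are constant, so P has degree 3.
Fitting a degree-3 polynomial gives P(x) = 3x³ - x² - 4x + 4.
The coefficient of x^4 is 0.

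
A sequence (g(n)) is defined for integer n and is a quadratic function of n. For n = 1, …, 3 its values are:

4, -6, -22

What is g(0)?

Write g(n) = an² + bn + c; the 3 given values yield a linear system in the 3 coefficients.
Solving, g(n) = -3n² - n + 8.
Then g(0) = 8.

8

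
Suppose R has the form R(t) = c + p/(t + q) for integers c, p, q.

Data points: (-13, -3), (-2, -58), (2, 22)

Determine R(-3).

-28

(R(t) − c)(t + q) = p for each data point; the three points give a linear system in c and q, then p follows.
Solving: c = 2, q = 1, p = 60, so R(t) = 2 + 60/(t + 1).
Then R(-3) = 2 + 60/(-2) = -28.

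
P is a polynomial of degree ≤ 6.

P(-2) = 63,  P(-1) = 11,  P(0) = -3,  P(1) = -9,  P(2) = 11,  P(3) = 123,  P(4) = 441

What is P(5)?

1127

First differences: -52, -14, -6, 20, 112, 318. Second differences: 38, 8, 26, 92, 206. Third differences: -30, 18, 66, 114. Fourth differences: 48, 48, 48.
Level-4 differences are constant, so P has degree 4.
Fitting a degree-4 polynomial gives P(k) = 2k^4 - k³ + 2k² - 9k - 3.
Then P(5) = 1127.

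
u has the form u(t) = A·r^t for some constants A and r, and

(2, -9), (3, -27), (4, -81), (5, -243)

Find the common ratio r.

Consecutive ratio: -27/(-9) = 3, and -81/(-27) = 3, so r = 3.
Then A·3^2 = -9 gives A = -1, and u(t) = -1·3^t.

3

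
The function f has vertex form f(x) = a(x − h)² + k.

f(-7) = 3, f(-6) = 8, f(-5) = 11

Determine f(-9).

-13

First differences 5, 3; second difference -2 = 2a, so a = -1.
Expanding, the x-coefficient is −2ah = 2h; matching it to the data gives h = -4, and then k = 12.
So f(x) = -1(x + 4)² + 12.
f(-9) = -1·(-5)² + 12 = -13.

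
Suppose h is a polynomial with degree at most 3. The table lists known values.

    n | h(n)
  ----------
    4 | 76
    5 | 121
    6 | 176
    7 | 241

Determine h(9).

First differences: 45, 55, 65. Second differences: 10, 10.
Level-2 differences are constant, so h has degree 2.
Fitting a degree-2 polynomial gives h(n) = 5n² - 4.
Then h(9) = 401.

401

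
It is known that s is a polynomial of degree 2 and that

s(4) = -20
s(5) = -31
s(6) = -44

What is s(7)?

Write s(n) = an² + bn + c; the 3 given values yield a linear system in the 3 coefficients.
Solving, s(n) = -n² - 2n + 4.
Then s(7) = -59.

-59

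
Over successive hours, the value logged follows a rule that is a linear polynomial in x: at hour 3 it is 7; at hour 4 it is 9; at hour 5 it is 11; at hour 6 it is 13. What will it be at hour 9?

19

Write the value at x as f(x).
First differences: 2, 2, 2.
Level-1 differences are constant, so f has degree 1.
Fitting a degree-1 polynomial gives f(x) = 2x + 1.
Then f(9) = 19.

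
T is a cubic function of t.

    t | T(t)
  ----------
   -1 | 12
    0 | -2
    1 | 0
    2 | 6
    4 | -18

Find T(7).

-324

Write T(t) = at³ + bt² + ct + d; the 5 given values yield a linear system in the 4 coefficients.
Solving, T(t) = -2t³ + 8t² - 4t - 2.
Then T(7) = -324.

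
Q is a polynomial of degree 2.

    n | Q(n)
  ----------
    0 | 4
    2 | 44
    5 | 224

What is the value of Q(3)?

Write Q(n) = an² + bn + c; the 3 given values yield a linear system in the 3 coefficients.
Solving, Q(n) = 8n² + 4n + 4.
Then Q(3) = 88.

88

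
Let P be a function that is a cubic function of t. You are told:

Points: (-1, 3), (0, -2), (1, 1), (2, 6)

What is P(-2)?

22

Write P(t) = at³ + bt² + ct + d; the 4 given values yield a linear system in the 4 coefficients.
Solving, P(t) = -t³ + 4t² - 2.
Then P(-2) = 22.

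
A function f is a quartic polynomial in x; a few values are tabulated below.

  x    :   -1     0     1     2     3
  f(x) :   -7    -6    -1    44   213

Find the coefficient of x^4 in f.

Write f(x) = ax^4 + bx³ + cx² + dx + e; the 5 given values yield a linear system in the 5 coefficients.
Solving, f(x) = 2x^4 + 2x³ + x - 6.
The coefficient of x^4 is 2.

2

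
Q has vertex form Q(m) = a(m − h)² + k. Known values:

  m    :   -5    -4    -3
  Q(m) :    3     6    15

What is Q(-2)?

30

First differences 3, 9; second difference 6 = 2a, so a = 3.
Expanding, the m-coefficient is −2ah = -6h; matching it to the data gives h = -5, and then k = 3.
So Q(m) = 3(m + 5)² + 3.
Q(-2) = 3·3² + 3 = 30.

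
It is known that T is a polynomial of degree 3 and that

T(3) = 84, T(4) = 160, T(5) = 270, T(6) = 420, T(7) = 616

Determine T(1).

10

First differences: 76, 110, 150, 196. Second differences: 34, 40, 46. Third differences: 6, 6.
Level-3 differences are constant, so T has degree 3.
Fitting a degree-3 polynomial gives T(k) = k³ + 5k² + 4k.
Then T(1) = 10.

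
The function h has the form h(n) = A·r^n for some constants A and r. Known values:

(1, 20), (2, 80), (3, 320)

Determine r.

4

Consecutive ratio: 80/20 = 4, and 320/80 = 4, so r = 4.
Then A·4^1 = 20 gives A = 5, and h(n) = 5·4^n.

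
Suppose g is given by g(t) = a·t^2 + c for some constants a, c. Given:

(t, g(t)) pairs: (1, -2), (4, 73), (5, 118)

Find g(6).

From g(1) = -2 and g(4) = 73: 1a + c = -2 and 16a + c = 73.
Subtracting: 15a = 75, so a = 5; then c = -2 − 5·1 = -7.
So g(t) = 5t² − 7, and g(6) = 173.

173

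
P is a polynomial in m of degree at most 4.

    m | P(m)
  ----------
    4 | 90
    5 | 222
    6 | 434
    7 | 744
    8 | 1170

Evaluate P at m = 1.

-6

First differences: 132, 212, 310, 426. Second differences: 80, 98, 116. Third differences: 18, 18.
Level-3 differences are constant, so P has degree 3.
Fitting a degree-3 polynomial gives P(m) = 3m³ - 5m² - 6m + 2.
Then P(1) = -6.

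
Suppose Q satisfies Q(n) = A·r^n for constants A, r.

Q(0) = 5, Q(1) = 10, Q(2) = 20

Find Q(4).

Consecutive ratio: 10/5 = 2, and 20/10 = 2, so r = 2.
Then A·2^0 = 5 gives A = 5, and Q(n) = 5·2^n.
Q(4) = 5·2^4 = 80.

80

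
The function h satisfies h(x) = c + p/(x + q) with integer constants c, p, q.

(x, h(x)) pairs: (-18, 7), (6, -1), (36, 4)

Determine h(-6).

11

(h(x) − c)(x + q) = p for each data point; the three points give a linear system in c and q, then p follows.
Solving: c = 5, q = 0, p = -36, so h(x) = 5 − 36/(x + 0).
Then h(-6) = 5 − 36/(-6) = 11.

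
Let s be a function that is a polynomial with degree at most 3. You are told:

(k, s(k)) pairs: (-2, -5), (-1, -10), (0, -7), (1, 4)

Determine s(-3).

First differences: -5, 3, 11. Second differences: 8, 8.
Level-2 differences are constant, so s has degree 2.
Fitting a degree-2 polynomial gives s(k) = 4k² + 7k - 7.
Then s(-3) = 8.

8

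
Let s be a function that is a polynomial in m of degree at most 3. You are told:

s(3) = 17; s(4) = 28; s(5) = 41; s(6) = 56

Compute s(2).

Write s(m) = am³ + bm² + cm + d; the 4 given values yield a linear system in the 4 coefficients.
Solving, the leading coefficient vanishes, and s(m) = m² + 4m - 4.
Then s(2) = 8.

8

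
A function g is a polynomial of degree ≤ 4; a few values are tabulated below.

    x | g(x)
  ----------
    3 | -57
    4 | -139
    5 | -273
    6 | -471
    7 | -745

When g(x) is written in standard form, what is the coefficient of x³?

-2

First differences: -82, -134, -198, -274. Second differences: -52, -64, -76. Third differences: -12, -12.
Level-3 differences are constant, so g has degree 3.
Fitting a degree-3 polynomial gives g(x) = -2x³ - 2x² + 6x - 3.
The coefficient of x³ is -2.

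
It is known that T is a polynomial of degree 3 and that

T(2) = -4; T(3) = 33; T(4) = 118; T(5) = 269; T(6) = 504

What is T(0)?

-6

First differences: 37, 85, 151, 235. Second differences: 48, 66, 84. Third differences: 18, 18.
Level-3 differences are constant, so T has degree 3.
Fitting a degree-3 polynomial gives T(t) = 3t³ - 3t² - 5t - 6.
The constant term is T(0) = -6.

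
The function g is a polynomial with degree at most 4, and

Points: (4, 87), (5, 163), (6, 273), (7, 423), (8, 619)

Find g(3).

First differences: 76, 110, 150, 196. Second differences: 34, 40, 46. Third differences: 6, 6.
Level-3 differences are constant, so g has degree 3.
Fitting a degree-3 polynomial gives g(m) = m³ + 2m² - 3m + 3.
Then g(3) = 39.

39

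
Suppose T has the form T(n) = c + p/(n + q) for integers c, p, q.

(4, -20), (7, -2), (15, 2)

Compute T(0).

12

(T(n) − c)(n + q) = p for each data point; the three points give a linear system in c and q, then p follows.
Solving: c = 4, q = -3, p = -24, so T(n) = 4 − 24/(n − 3).
Then T(0) = 4 − 24/(-3) = 12.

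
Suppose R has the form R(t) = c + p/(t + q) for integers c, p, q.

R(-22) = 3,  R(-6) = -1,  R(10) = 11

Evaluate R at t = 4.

29

(R(t) − c)(t + q) = p for each data point; the three points give a linear system in c and q, then p follows.
Solving: c = 5, q = -2, p = 48, so R(t) = 5 + 48/(t − 2).
Then R(4) = 5 + 48/2 = 29.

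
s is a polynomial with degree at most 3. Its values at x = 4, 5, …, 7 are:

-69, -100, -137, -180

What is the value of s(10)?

Write s(x) = ax³ + bx² + cx + d; the 4 given values yield a linear system in the 4 coefficients.
Solving, the leading coefficient vanishes, and s(x) = -3x² - 4x - 5.
Then s(10) = -345.

-345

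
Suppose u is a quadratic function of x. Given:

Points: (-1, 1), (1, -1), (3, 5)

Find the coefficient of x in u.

Write u(x) = ax² + bx + c; the 3 given values yield a linear system in the 3 coefficients.
Solving, u(x) = x² - x - 1.
The coefficient of x is -1.

-1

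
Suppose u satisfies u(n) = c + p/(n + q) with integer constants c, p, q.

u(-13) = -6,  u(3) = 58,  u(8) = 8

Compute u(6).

(u(n) − c)(n + q) = p for each data point; the three points give a linear system in c and q, then p follows.
Solving: c = -2, q = -2, p = 60, so u(n) = -2 + 60/(n − 2).
Then u(6) = -2 + 60/4 = 13.

13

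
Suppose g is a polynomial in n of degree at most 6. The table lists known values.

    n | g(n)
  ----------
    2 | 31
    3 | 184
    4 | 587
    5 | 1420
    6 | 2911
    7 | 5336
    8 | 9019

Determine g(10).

21695

Write g(n) = an^6 + bn^5 + cn^4 + dn³ + en² + pn + q; the 7 given values yield a linear system in the 7 coefficients.
Solving, the top 2 coefficients vanish, and g(n) = 2n^4 + 2n³ - 3n² - 5.
Then g(10) = 21695.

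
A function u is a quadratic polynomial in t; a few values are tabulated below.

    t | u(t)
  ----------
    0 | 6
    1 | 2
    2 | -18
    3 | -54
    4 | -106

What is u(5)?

First differences: -4, -20, -36, -52. Second differences: -16, -16, -16.
Level-2 differences are constant, so u has degree 2.
Fitting a degree-2 polynomial gives u(t) = -8t² + 4t + 6.
Then u(5) = -174.

-174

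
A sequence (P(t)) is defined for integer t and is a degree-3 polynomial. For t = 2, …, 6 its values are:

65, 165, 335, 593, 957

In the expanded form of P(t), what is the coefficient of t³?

3

Write P(t) = at³ + bt² + ct + d; the 5 given values yield a linear system in the 4 coefficients.
Solving, P(t) = 3t³ + 8t² + 3t + 3.
The coefficient of t³ is 3.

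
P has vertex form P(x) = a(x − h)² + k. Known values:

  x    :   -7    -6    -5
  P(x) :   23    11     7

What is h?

First differences -12, -4; second difference 8 = 2a, so a = 4.
Expanding, the x-coefficient is −2ah = -8h; matching it to the data gives h = -5, and then k = 7.
So P(x) = 4(x + 5)² + 7.
Hence h = -5.

-5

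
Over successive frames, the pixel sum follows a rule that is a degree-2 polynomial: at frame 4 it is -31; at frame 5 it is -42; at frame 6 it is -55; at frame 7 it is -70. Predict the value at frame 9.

Write the value at t as f(t).
First differences: -11, -13, -15. Second differences: -2, -2.
Level-2 differences are constant, so f has degree 2.
Fitting a degree-2 polynomial gives f(t) = -t² - 2t - 7.
Then f(9) = -106.

-106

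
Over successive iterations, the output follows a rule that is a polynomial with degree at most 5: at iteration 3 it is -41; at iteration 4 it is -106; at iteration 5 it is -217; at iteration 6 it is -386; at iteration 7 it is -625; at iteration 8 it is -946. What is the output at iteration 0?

Write the value at m as g(m).
First differences: -65, -111, -169, -239, -321. Second differences: -46, -58, -70, -82. Third differences: -12, -12, -12.
Level-3 differences are constant, so g has degree 3.
Fitting a degree-3 polynomial gives g(m) = -2m³ + m² + 2m - 2.
Then g(0) = -2.

-2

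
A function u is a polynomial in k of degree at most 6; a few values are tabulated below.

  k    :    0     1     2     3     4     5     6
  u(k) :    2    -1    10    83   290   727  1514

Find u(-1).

-5

Write u(k) = ak^6 + bk^5 + ck^4 + dk³ + ek² + pk + q; the 7 given values yield a linear system in the 7 coefficients.
Solving, the top 2 coefficients vanish, and u(k) = k^4 + 2k³ - 6k² + 2.
Then u(-1) = -5.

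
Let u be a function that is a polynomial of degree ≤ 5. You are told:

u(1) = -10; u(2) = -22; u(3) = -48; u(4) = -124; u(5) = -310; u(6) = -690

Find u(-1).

-4

Write u(t) = at^5 + bt^4 + ct³ + dt² + et + p; the 6 given values yield a linear system in the 6 coefficients.
Solving, the leading coefficient vanishes, and u(t) = -t^4 + 4t³ - 6t² - 7t.
Then u(-1) = -4.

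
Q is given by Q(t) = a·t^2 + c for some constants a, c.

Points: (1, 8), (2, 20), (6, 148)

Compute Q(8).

From Q(1) = 8 and Q(2) = 20: 1a + c = 8 and 4a + c = 20.
Subtracting: 3a = 12, so a = 4; then c = 8 − 4·1 = 4.
So Q(t) = 4t² + 4, and Q(8) = 260.

260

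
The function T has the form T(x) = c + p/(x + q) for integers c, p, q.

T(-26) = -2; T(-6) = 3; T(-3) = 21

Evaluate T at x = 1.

(T(x) − c)(x + q) = p for each data point; the three points give a linear system in c and q, then p follows.
Solving: c = -3, q = 2, p = -24, so T(x) = -3 − 24/(x + 2).
Then T(1) = -3 − 24/3 = -11.

-11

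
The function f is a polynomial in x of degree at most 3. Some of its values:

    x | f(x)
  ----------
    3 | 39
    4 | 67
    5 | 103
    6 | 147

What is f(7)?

First differences: 28, 36, 44. Second differences: 8, 8.
Level-2 differences are constant, so f has degree 2.
Extending the table by one column gives the next first difference 52, so f(7) = 147 + 52 = 199.

199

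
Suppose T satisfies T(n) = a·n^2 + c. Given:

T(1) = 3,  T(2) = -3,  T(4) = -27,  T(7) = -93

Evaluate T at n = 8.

-123

From T(1) = 3 and T(2) = -3: 1a + c = 3 and 4a + c = -3.
Subtracting: 3a = -6, so a = -2; then c = 3 − (-2)·1 = 5.
So T(n) = -2n² + 5, and T(8) = -123.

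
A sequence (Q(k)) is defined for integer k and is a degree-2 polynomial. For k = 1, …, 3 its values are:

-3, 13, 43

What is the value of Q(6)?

217

Write Q(k) = ak² + bk + c; the 3 given values yield a linear system in the 3 coefficients.
Solving, Q(k) = 7k² - 5k - 5.
Then Q(6) = 217.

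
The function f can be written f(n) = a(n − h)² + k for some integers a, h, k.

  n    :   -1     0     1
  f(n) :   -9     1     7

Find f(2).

9

First differences 10, 6; second difference -4 = 2a, so a = -2.
Expanding, the n-coefficient is −2ah = 4h; matching it to the data gives h = 2, and then k = 9.
So f(n) = -2(n − 2)² + 9.
f(2) = -2·0² + 9 = 9.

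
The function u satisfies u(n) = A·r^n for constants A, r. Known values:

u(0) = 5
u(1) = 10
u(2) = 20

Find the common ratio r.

Consecutive ratio: 10/5 = 2, and 20/10 = 2, so r = 2.
Then A·2^0 = 5 gives A = 5, and u(n) = 5·2^n.

2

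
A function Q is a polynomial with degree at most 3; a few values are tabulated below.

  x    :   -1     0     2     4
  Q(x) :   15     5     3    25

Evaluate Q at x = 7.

103

Write Q(x) = ax³ + bx² + cx + d; the 4 given values yield a linear system in the 4 coefficients.
Solving, the leading coefficient vanishes, and Q(x) = 3x² - 7x + 5.
Then Q(7) = 103.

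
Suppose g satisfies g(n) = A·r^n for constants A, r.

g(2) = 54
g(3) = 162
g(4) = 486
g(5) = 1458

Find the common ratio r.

Consecutive ratio: 162/54 = 3, and 486/162 = 3, so r = 3.
Then A·3^2 = 54 gives A = 6, and g(n) = 6·3^n.

3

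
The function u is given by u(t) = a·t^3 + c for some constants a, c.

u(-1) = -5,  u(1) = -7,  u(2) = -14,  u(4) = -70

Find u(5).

From u(-1) = -5 and u(1) = -7: -1a + c = -5 and 1a + c = -7.
Subtracting: 2a = -2, so a = -1; then c = -5 − (-1)·(-1) = -6.
So u(t) = -1t³ − 6, and u(5) = -131.

-131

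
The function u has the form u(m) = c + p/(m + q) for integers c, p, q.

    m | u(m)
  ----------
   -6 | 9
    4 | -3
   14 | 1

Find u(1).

(u(m) − c)(m + q) = p for each data point; the three points give a linear system in c and q, then p follows.
Solving: c = 3, q = 1, p = -30, so u(m) = 3 − 30/(m + 1).
Then u(1) = 3 − 30/2 = -12.

-12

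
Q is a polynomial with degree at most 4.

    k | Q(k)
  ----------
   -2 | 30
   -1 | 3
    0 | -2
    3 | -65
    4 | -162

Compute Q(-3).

97

Write Q(k) = ak^4 + bk³ + ck² + dk + e; the 5 given values yield a linear system in the 5 coefficients.
Solving, the leading coefficient vanishes, and Q(k) = -3k³ + 2k² - 2.
Then Q(-3) = 97.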